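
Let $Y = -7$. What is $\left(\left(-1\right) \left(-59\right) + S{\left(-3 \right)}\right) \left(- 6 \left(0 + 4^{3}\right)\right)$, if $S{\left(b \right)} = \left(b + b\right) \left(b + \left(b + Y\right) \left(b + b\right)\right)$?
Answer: $108672$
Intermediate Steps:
$S{\left(b \right)} = 2 b \left(b + 2 b \left(-7 + b\right)\right)$ ($S{\left(b \right)} = \left(b + b\right) \left(b + \left(b - 7\right) \left(b + b\right)\right) = 2 b \left(b + \left(-7 + b\right) 2 b\right) = 2 b \left(b + 2 b \left(-7 + b\right)\right)$)
$\left(\left(-1\right) \left(-59\right) + S{\left(-3 \right)}\right) \left(- 6 \left(0 + 4^{3}\right)\right) = \left(\left(-1\right) \left(-59\right) + \left(-3\right)^{2} \left(-26 + 4 \left(-3\right)\right)\right) \left(- 6 \left(0 + 4^{3}\right)\right) = \left(59 + 9 \left(-26 - 12\right)\right) \left(- 6 \left(0 + 64\right)\right) = \left(59 + 9 \left(-38\right)\right) \left(\left(-6\right) 64\right) = \left(59 - 342\right) \left(-384\right) = \left(-283\right) \left(-384\right) = 108672$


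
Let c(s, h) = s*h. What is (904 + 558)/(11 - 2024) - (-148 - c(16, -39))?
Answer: -959650/2013 ≈ -476.73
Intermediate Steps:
c(s, h) = h*s
(904 + 558)/(11 - 2024) - (-148 - c(16, -39)) = (904 + 558)/(11 - 2024) - (-148 - (-39)*16) = 1462/(-2013) - (-148 - 1*(-624)) = 1462*(-1/2013) - (-148 + 624) = -1462/2013 - 1*476 = -1462/2013 - 476 = -959650/2013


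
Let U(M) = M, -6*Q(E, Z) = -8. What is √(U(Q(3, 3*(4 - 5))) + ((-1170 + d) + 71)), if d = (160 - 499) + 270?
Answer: 10*I*√105/3 ≈ 34.156*I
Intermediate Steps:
Q(E, Z) = 4/3 (Q(E, Z) = -⅙*(-8) = 4/3)
d = -69 (d = -339 + 270 = -69)
√(U(Q(3, 3*(4 - 5))) + ((-1170 + d) + 71)) = √(4/3 + ((-1170 - 69) + 71)) = √(4/3 + (-1239 + 71)) = √(4/3 - 1168) = √(-3500/3) = 10*I*√105/3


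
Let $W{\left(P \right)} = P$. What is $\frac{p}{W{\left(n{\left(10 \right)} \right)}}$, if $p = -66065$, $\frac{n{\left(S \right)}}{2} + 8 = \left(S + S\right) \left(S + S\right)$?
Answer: $- \frac{66065}{784} \approx -84.267$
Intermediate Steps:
$n{\left(S \right)} = -16 + 8 S^{2}$ ($n{\left(S \right)} = -16 + 2 \left(S + S\right) \left(S + S\right) = -16 + 2 \cdot 2 S 2 S = -16 + 2 \cdot 4 S^{2} = -16 + 8 S^{2}$)
$\frac{p}{W{\left(n{\left(10 \right)} \right)}} = - \frac{66065}{-16 + 8 \cdot 10^{2}} = - \frac{66065}{-16 + 8 \cdot 100} = - \frac{66065}{-16 + 800} = - \frac{66065}{784}$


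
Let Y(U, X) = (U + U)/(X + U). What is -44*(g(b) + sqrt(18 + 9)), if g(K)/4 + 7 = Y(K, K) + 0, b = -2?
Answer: 1056 - 132*sqrt(3) ≈ 827.37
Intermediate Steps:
Y(U, X) = 2*U/(U + X) (Y(U, X) = (2*U)/(U + X) = 2*U/(U + X))
g(K) = -24 (g(K) = -28 + 4*(2*K/(K + K) + 0) = -28 + 4*(2*K/((2*K)) + 0) = -28 + 4*(2*K*(1/(2*K)) + 0) = -28 + 4*(1 + 0) = -28 + 4*1 = -28 + 4 = -24)
-44*(g(b) + sqrt(18 + 9)) = -44*(-24 + sqrt(18 + 9)) = -44*(-24 + sqrt(27)) = -44*(-24 + 3*sqrt(3)) = 1056 - 132*sqrt(3)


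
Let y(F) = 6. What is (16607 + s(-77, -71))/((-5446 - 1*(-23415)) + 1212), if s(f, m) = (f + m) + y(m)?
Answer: 16465/19181 ≈ 0.85840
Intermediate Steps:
s(f, m) = 6 + f + m (s(f, m) = (f + m) + 6 = 6 + f + m)
(16607 + s(-77, -71))/((-5446 - 1*(-23415)) + 1212) = (16607 + (6 - 77 - 71))/((-5446 - 1*(-23415)) + 1212) = (16607 - 142)/((-5446 + 23415) + 1212) = 16465/(17969 + 1212) = 16465/19181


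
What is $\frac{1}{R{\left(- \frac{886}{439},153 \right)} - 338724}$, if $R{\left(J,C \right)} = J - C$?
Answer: $- \frac{439}{148767889} \approx -2.9509 \cdot 10^{-6}$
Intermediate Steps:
$\frac{1}{R{\left(- \frac{886}{439},153 \right)} - 338724} = \frac{1}{\left(- \frac{886}{439} - 153\right) - 338724} = \frac{1}{- \frac{68053}{439} - 338724} = \frac{1}{- \frac{148767889}{439}} = - \frac{439}{148767889}$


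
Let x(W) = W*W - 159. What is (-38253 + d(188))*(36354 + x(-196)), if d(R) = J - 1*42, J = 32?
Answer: -2854840693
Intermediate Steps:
x(W) = -159 + W² (x(W) = W² - 159 = -159 + W²)
d(R) = -10 (d(R) = 32 - 1*42 = 32 - 42 = -10)
(-38253 + d(188))*(36354 + x(-196)) = (-38253 - 10)*(36354 + (-159 + (-196)²)) = -38263*(36354 + (-159 + 38416)) = -38263*(36354 + 38257) = -38263*74611 = -2854840693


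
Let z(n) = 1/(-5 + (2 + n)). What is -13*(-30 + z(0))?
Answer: 1183/3 ≈ 394.33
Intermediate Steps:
z(n) = 1/(-3 + n)
-13*(-30 + z(0)) = -13*(-30 + 1/(-3 + 0)) = -13*(-30 + 1/(-3)) = -13*(-30 - ⅓) = -13*(-91/3) = 1183/3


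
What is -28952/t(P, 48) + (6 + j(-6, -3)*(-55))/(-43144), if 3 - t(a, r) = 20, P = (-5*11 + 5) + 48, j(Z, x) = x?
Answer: 1249102181/733448 ≈ 1703.1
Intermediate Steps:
P = -2 (P = (-55 + 5) + 48 = -50 + 48 = -2)
t(a, r) = -17 (t(a, r) = 3 - 1*20 = 3 - 20 = -17)
-28952/t(P, 48) + (6 + j(-6, -3)*(-55))/(-43144) = -28952/(-17) + (6 - 3*(-55))/(-43144) = -28952*(-1/17) + (6 + 165)*(-1/43144) = 28952/17 + 171*(-1/43144) = 28952/17 - 171/43144 = 1249102181/733448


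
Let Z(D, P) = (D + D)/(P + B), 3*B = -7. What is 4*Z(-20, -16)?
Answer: 96/11 ≈ 8.7273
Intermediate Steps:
B = -7/3 (B = (1/3)*(-7) = -7/3 ≈ -2.3333)
Z(D, P) = 2*D/(-7/3 + P) (Z(D, P) = (D + D)/(P - 7/3) = (2*D)/(-7/3 + P) = 2*D/(-7/3 + P))
4*Z(-20, -16) = 4*(6*(-20)/(-7 + 3*(-16))) = 4*(6*(-20)/(-7 - 48)) = 4*(6*(-20)/(-55)) = 4*(6*(-20)*(-1/55)) = 4*(24/11) = 96/11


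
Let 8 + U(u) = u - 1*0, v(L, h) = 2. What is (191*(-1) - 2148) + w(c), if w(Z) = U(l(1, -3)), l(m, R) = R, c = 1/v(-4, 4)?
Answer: -2350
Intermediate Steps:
c = ½ (c = 1/2 = ½ ≈ 0.50000)
U(u) = -8 + u (U(u) = -8 + (u - 1*0) = -8 + (u + 0) = -8 + u)
w(Z) = -11 (w(Z) = -8 - 3 = -11)
(191*(-1) - 2148) + w(c) = (191*(-1) - 2148) - 11 = (-191 - 2148) - 11 = -2339 - 11 = -2350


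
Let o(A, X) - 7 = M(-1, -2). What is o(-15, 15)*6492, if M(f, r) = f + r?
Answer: 25968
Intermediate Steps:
o(A, X) = 4 (o(A, X) = 7 + (-1 - 2) = 7 - 3 = 4)
o(-15, 15)*6492 = 4*6492 = 25968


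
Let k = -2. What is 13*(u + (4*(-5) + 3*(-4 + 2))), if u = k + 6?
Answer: -286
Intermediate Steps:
u = 4 (u = -2 + 6 = 4)
13*(u + (4*(-5) + 3*(-4 + 2))) = 13*(4 + (4*(-5) + 3*(-4 + 2))) = 13*(4 + (-20 + 3*(-2))) = 13*(4 + (-20 - 6)) = 13*(4 - 26) = 13*(-22) = -286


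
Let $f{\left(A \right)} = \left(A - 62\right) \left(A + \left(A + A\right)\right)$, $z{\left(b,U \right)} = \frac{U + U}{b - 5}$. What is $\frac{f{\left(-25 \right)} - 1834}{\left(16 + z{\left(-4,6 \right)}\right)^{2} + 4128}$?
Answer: $\frac{42219}{39088} \approx 1.0801$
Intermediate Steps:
$z{\left(b,U \right)} = \frac{2 U}{-5 + b}$
$f{\left(A \right)} = 3 A \left(-62 + A\right)$ ($f{\left(A \right)} = \left(-62 + A\right) \left(A + 2 A\right) = \left(-62 + A\right) 3 A = 3 A \left(-62 + A\right)$)
$\frac{f{\left(-25 \right)} - 1834}{\left(16 + z{\left(-4,6 \right)}\right)^{2} + 4128} = \frac{3 \left(-25\right) \left(-62 - 25\right) - 1834}{\left(16 + 2 \cdot 6 \frac{1}{-5 - 4}\right)^{2} + 4128} = \frac{3 \left(-25\right) \left(-87\right) - 1834}{\left(16 + 2 \cdot 6 \frac{1}{-9}\right)^{2} + 4128} = \frac{6525 - 1834}{\left(16 + 2 \cdot 6 \left(- \frac{1}{9}\right)\right)^{2} + 4128} = \frac{4691}{\left(16 - \frac{4}{3}\right)^{2} + 4128} = \frac{4691}{\left(\frac{44}{3}\right)^{2} + 4128} = \frac{4691}{\frac{1936}{9} + 4128} = \frac{4691}{\frac{39088}{9}} = 4691 \cdot \frac{9}{39088} = \frac{42219}{39088}$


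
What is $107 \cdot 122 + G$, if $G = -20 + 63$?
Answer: $13097$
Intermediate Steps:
$G = 43$
$107 \cdot 122 + G = 107 \cdot 122 + 43 = 13054 + 43 = 13097$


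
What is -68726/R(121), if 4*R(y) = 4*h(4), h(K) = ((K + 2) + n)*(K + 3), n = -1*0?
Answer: -4909/3 ≈ -1636.3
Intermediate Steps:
n = 0
h(K) = (2 + K)*(3 + K) (h(K) = ((K + 2) + 0)*(K + 3) = ((2 + K) + 0)*(3 + K) = (2 + K)*(3 + K))
R(y) = 42 (R(y) = (4*(6 + 4² + 5*4))/4 = (4*(6 + 16 + 20))/4 = (4*42)/4 = (¼)*168 = 42)
-68726/R(121) = -68726/42 = -68726*1/42 = -4909/3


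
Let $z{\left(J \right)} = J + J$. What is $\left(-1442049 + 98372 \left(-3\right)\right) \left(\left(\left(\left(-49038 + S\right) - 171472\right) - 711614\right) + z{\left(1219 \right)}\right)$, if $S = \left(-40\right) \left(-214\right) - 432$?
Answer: $1600898303070$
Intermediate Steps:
$S = 8128$ ($S = 8560 - 432 = 8128$)
$z{\left(J \right)} = 2 J$
$\left(-1442049 + 98372 \left(-3\right)\right) \left(\left(\left(\left(-49038 + S\right) - 171472\right) - 711614\right) + z{\left(1219 \right)}\right) = \left(-1442049 + 98372 \left(-3\right)\right) \left(\left(\left(\left(-49038 + 8128\right) - 171472\right) - 711614\right) + 2 \cdot 1219\right) = \left(-1442049 - 295116\right) \left(\left(\left(-40910 - 171472\right) - 711614\right) + 2438\right) = - 1737165 \left(\left(-212382 - 711614\right) + 2438\right) = - 1737165 \left(-923996 + 2438\right) = \left(-1737165\right) \left(-921558\right) = 1600898303070$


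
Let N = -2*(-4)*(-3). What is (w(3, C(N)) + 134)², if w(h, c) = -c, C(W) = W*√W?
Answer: 4132 + 12864*I*√6 ≈ 4132.0 + 31510.0*I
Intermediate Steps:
N = -24 (N = 8*(-3) = -24)
C(W) = W^(3/2)
(w(3, C(N)) + 134)² = (-(-24)^(3/2) + 134)² = (-(-48)*I*√6 + 134)² = (48*I*√6 + 134)² = (134 + 48*I*√6)²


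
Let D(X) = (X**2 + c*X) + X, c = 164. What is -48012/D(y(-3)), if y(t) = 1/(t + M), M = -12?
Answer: 5401350/1237 ≈ 4366.5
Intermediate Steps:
y(t) = 1/(-12 + t) (y(t) = 1/(t - 12) = 1/(-12 + t))
D(X) = X**2 + 165*X (D(X) = (X**2 + 164*X) + X = X**2 + 165*X)
-48012/D(y(-3)) = -48012*(-12 - 3)/(165 + 1/(-12 - 3)) = -48012*(-15/(165 + 1/(-15))) = -48012*(-15/(165 - 1/15)) = -48012/((-1/15*2474/15)) = -48012/(-2474/225) = -48012*(-225/2474) = 5401350/1237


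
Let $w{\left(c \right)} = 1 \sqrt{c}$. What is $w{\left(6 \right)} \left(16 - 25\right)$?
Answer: $- 9 \sqrt{6} \approx -22.045$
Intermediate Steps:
$w{\left(c \right)} = \sqrt{c}$
$w{\left(6 \right)} \left(16 - 25\right) = \sqrt{6} \left(16 - 25\right) = \sqrt{6} \left(-9\right) = - 9 \sqrt{6}$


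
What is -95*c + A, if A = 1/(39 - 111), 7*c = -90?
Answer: 615593/504 ≈ 1221.4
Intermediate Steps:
c = -90/7 (c = (1/7)*(-90) = -90/7 ≈ -12.857)
A = -1/72 (A = 1/(-72) = -1/72 ≈ -0.013889)
-95*c + A = -95*(-90/7) - 1/72 = 8550/7 - 1/72 = 615593/504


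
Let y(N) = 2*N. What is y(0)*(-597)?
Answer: 0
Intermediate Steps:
y(0)*(-597) = (2*0)*(-597) = 0*(-597) = 0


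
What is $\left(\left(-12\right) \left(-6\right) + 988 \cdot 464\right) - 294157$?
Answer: $164347$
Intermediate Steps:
$\left(\left(-12\right) \left(-6\right) + 988 \cdot 464\right) - 294157 = \left(72 + 458432\right) - 294157 = 458504 - 294157 = 164347$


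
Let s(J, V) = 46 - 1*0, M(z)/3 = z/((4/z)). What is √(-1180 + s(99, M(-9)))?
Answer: 9*I*√14 ≈ 33.675*I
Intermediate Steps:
M(z) = 3*z²/4 (M(z) = 3*(z/((4/z))) = 3*(z*(z/4)) = 3*(z²/4) = 3*z²/4)
s(J, V) = 46 (s(J, V) = 46 + 0 = 46)
√(-1180 + s(99, M(-9))) = √(-1180 + 46) = √(-1134) = 9*I*√14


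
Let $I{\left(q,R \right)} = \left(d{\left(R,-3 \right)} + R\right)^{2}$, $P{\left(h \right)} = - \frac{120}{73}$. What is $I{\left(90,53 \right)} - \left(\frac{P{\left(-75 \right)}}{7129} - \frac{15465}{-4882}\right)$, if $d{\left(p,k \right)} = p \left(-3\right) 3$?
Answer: $\frac{456744483879079}{2540675794} \approx 1.7977 \cdot 10^{5}$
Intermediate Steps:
$d{\left(p,k \right)} = - 9 p$ ($d{\left(p,k \right)} = - 3 p 3 = - 9 p$)
$P{\left(h \right)} = - \frac{120}{73}$ ($P{\left(h \right)} = \left(-120\right) \frac{1}{73} = - \frac{120}{73}$)
$I{\left(q,R \right)} = 64 R^{2}$ ($I{\left(q,R \right)} = \left(- 9 R + R\right)^{2} = \left(- 8 R\right)^{2} = 64 R^{2}$)
$I{\left(90,53 \right)} - \left(\frac{P{\left(-75 \right)}}{7129} - \frac{15465}{-4882}\right) = 64 \cdot 53^{2} - \left(- \frac{120}{73 \cdot 7129} - \frac{15465}{-4882}\right) = 64 \cdot 2809 - \left(\left(- \frac{120}{73}\right) \frac{1}{7129} - - \frac{15465}{4882}\right) = 179776 - \left(- \frac{120}{520417} + \frac{15465}{4882}\right) = 179776 - \frac{8047663065}{2540675794} = \frac{456744483879079}{2540675794}$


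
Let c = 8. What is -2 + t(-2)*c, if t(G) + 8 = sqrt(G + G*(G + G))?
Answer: -66 + 8*sqrt(6) ≈ -46.404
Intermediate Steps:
t(G) = -8 + sqrt(G + 2*G**2) (t(G) = -8 + sqrt(G + G*(G + G)) = -8 + sqrt(G + G*(2*G)) = -8 + sqrt(G + 2*G**2))
-2 + t(-2)*c = -2 + (-8 + sqrt(-2*(1 + 2*(-2))))*8 = -2 + (-8 + sqrt(-2*(1 - 4)))*8 = -2 + (-8 + sqrt(-2*(-3)))*8 = -2 + (-8 + sqrt(6))*8 = -2 + (-64 + 8*sqrt(6)) = -66 + 8*sqrt(6)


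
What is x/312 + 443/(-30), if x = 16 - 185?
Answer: -1837/120 ≈ -15.308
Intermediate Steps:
x = -169
x/312 + 443/(-30) = -169/312 + 443/(-30) = -169*1/312 + 443*(-1/30) = -13/24 - 443/30 = -1837/120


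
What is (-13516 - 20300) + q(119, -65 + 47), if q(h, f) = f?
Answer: -33834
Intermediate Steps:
(-13516 - 20300) + q(119, -65 + 47) = (-13516 - 20300) + (-65 + 47) = -33816 - 18 = -33834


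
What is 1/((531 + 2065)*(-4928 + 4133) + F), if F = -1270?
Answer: -1/2065090 ≈ -4.8424e-7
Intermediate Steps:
1/((531 + 2065)*(-4928 + 4133) + F) = 1/((531 + 2065)*(-4928 + 4133) - 1270) = 1/(2596*(-795) - 1270) = 1/(-2063820 - 1270) = 1/(-2065090) = -1/2065090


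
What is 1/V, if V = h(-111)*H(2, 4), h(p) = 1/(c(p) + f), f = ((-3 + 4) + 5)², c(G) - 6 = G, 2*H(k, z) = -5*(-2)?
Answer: -69/5 ≈ -13.800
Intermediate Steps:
H(k, z) = 5 (H(k, z) = (-5*(-2))/2 = (½)*10 = 5)
c(G) = 6 + G
f = 36 (f = (1 + 5)² = 6² = 36)
h(p) = 1/(42 + p) (h(p) = 1/((6 + p) + 36) = 1/(42 + p))
V = -5/69 (V = 5/(42 - 111) = 5/(-69) = -1/69*5 = -5/69 ≈ -0.072464)
1/V = 1/(-5/69) = -69/5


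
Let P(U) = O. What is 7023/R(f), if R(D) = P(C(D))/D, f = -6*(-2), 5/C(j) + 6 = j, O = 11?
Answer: 84276/11 ≈ 7661.5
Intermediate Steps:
C(j) = 5/(-6 + j)
P(U) = 11
f = 12
R(D) = 11/D
7023/R(f) = 7023/((11/12)) = 7023/((11*(1/12))) = 7023/(11/12) = 7023*(12/11) = 84276/11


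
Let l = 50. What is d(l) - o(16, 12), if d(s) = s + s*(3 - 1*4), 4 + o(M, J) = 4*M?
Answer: -60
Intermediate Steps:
o(M, J) = -4 + 4*M
d(s) = 0 (d(s) = s + s*(3 - 4) = s + s*(-1) = s - s = 0)
d(l) - o(16, 12) = 0 - (-4 + 4*16) = 0 - (-4 + 64) = 0 - 1*60 = 0 - 60 = -60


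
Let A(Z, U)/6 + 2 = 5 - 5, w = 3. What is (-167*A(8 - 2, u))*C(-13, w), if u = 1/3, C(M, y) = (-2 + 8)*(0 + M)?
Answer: -156312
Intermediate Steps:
C(M, y) = 6*M
u = ⅓ ≈ 0.33333
A(Z, U) = -12 (A(Z, U) = -12 + 6*(5 - 5) = -12 + 6*0 = -12 + 0 = -12)
(-167*A(8 - 2, u))*C(-13, w) = (-167*(-12))*(6*(-13)) = 2004*(-78) = -156312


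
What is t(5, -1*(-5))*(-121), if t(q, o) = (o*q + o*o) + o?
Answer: -6655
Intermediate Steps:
t(q, o) = o + o² + o*q (t(q, o) = (o*q + o²) + o = (o² + o*q) + o = o + o² + o*q)
t(5, -1*(-5))*(-121) = ((-1*(-5))*(1 - 1*(-5) + 5))*(-121) = (5*(1 + 5 + 5))*(-121) = (5*11)*(-121) = 55*(-121) = -6655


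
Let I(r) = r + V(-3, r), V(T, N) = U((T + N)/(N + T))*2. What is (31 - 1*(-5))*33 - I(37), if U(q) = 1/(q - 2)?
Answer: 1153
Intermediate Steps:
U(q) = 1/(-2 + q)
V(T, N) = -2 (V(T, N) = 2/(-2 + (T + N)/(N + T)) = 2/(-2 + (N + T)/(N + T)) = 2/(-2 + 1) = 2/(-1) = -1*2 = -2)
I(r) = -2 + r (I(r) = r - 2 = -2 + r)
(31 - 1*(-5))*33 - I(37) = (31 - 1*(-5))*33 - (-2 + 37) = (31 + 5)*33 - 1*35 = 36*33 - 35 = 1188 - 35 = 1153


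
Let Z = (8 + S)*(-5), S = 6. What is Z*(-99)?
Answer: 6930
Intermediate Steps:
Z = -70 (Z = (8 + 6)*(-5) = 14*(-5) = -70)
Z*(-99) = -70*(-99) = 6930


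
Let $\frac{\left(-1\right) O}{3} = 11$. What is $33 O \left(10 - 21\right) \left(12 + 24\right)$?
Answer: $431244$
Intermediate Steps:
$O = -33$ ($O = \left(-3\right) 11 = -33$)
$33 O \left(10 - 21\right) \left(12 + 24\right) = 33 \left(-33\right) \left(10 - 21\right) \left(12 + 24\right) = - 1089 \left(\left(-11\right) 36\right) = \left(-1089\right) \left(-396\right) = 431244$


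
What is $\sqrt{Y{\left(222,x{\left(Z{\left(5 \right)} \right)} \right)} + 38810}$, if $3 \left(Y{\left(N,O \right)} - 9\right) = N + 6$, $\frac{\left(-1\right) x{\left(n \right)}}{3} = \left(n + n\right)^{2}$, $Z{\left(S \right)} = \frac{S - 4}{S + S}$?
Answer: $\sqrt{38895} \approx 197.22$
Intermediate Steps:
$Z{\left(S \right)} = \frac{-4 + S}{2 S}$
$x{\left(n \right)} = - 12 n^{2}$ ($x{\left(n \right)} = - 3 \left(n + n\right)^{2} = - 3 \left(2 n\right)^{2} = - 3 \cdot 4 n^{2} = - 12 n^{2}$)
$Y{\left(N,O \right)} = 11 + \frac{N}{3}$ ($Y{\left(N,O \right)} = 9 + \frac{N + 6}{3} = 9 + \frac{6 + N}{3} = 9 + \left(2 + \frac{N}{3}\right) = 11 + \frac{N}{3}$)
$\sqrt{Y{\left(222,x{\left(Z{\left(5 \right)} \right)} \right)} + 38810} = \sqrt{\left(11 + \frac{1}{3} \cdot 222\right) + 38810} = \sqrt{\left(11 + 74\right) + 38810} = \sqrt{85 + 38810} = \sqrt{38895}$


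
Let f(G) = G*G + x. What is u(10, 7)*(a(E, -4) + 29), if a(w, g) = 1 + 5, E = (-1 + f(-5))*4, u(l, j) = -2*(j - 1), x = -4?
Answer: -420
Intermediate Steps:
u(l, j) = 2 - 2*j (u(l, j) = -2*(-1 + j) = 2 - 2*j)
f(G) = -4 + G² (f(G) = G*G - 4 = G² - 4 = -4 + G²)
E = 80 (E = (-1 + (-4 + (-5)²))*4 = (-1 + (-4 + 25))*4 = (-1 + 21)*4 = 20*4 = 80)
a(w, g) = 6
u(10, 7)*(a(E, -4) + 29) = (2 - 2*7)*(6 + 29) = (2 - 14)*35 = -12*35 = -420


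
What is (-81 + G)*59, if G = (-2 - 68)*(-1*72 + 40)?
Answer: 127381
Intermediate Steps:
G = 2240 (G = -70*(-72 + 40) = -70*(-32) = 2240)
(-81 + G)*59 = (-81 + 2240)*59 = 2159*59 = 127381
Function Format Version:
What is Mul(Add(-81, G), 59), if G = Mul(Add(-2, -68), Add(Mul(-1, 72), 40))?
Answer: 127381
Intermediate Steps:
G = 2240 (G = Mul(-70, Add(-72, 40)) = Mul(-70, -32) = 2240)
Mul(Add(-81, G), 59) = Mul(Add(-81, 2240), 59) = Mul(2159, 59) = 127381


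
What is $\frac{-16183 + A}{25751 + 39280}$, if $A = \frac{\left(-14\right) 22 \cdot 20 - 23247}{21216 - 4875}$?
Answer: $- \frac{264475810}{1062671571} \approx -0.24888$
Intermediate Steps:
$A = - \frac{29407}{16341}$ ($A = \frac{\left(-308\right) 20 - 23247}{16341} = \left(-6160 - 23247\right) \frac{1}{16341} = \left(-29407\right) \frac{1}{16341} = - \frac{29407}{16341} \approx -1.7996$)
$\frac{-16183 + A}{25751 + 39280} = \frac{-16183 - \frac{29407}{16341}}{25751 + 39280} = - \frac{264475810}{16341 \cdot 65031} = \left(- \frac{264475810}{16341}\right) \frac{1}{65031} = - \frac{264475810}{1062671571}$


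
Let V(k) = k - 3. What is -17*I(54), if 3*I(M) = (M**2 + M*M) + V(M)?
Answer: -33337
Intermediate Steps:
V(k) = -3 + k
I(M) = -1 + M/3 + 2*M**2/3 (I(M) = ((M**2 + M*M) + (-3 + M))/3 = ((M**2 + M**2) + (-3 + M))/3 = (2*M**2 + (-3 + M))/3 = (-3 + M + 2*M**2)/3 = -1 + M/3 + 2*M**2/3)
-17*I(54) = -17*(-1 + (1/3)*54 + (2/3)*54**2) = -17*(-1 + 18 + (2/3)*2916) = -17*(-1 + 18 + 1944) = -17*1961 = -33337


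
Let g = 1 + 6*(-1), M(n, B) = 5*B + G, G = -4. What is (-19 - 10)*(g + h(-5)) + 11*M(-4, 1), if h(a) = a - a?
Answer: 156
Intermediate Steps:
h(a) = 0
M(n, B) = -4 + 5*B (M(n, B) = 5*B - 4 = -4 + 5*B)
g = -5 (g = 1 - 6 = -5)
(-19 - 10)*(g + h(-5)) + 11*M(-4, 1) = (-19 - 10)*(-5 + 0) + 11*(-4 + 5*1) = -29*(-5) + 11*(-4 + 5) = 145 + 11*1 = 145 + 11 = 156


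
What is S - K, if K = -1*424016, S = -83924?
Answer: 340092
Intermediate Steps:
K = -424016
S - K = -83924 - 1*(-424016) = -83924 + 424016 = 340092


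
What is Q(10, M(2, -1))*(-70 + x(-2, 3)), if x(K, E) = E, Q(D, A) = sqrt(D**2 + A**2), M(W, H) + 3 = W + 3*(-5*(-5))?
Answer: -134*sqrt(1394) ≈ -5003.1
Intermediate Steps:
M(W, H) = 72 + W (M(W, H) = -3 + (W + 3*(-5*(-5))) = -3 + (W + 3*25) = -3 + (W + 75) = -3 + (75 + W) = 72 + W)
Q(D, A) = sqrt(A**2 + D**2)
Q(10, M(2, -1))*(-70 + x(-2, 3)) = sqrt((72 + 2)**2 + 10**2)*(-70 + 3) = sqrt(74**2 + 100)*(-67) = sqrt(5476 + 100)*(-67) = sqrt(5576)*(-67) = (2*sqrt(1394))*(-67) = -134*sqrt(1394)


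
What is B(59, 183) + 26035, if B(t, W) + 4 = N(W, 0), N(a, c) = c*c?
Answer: 26031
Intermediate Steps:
N(a, c) = c**2
B(t, W) = -4 (B(t, W) = -4 + 0**2 = -4 + 0 = -4)
B(59, 183) + 26035 = -4 + 26035 = 26031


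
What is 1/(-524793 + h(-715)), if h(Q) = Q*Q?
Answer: -1/13568 ≈ -7.3703e-5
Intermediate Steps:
h(Q) = Q²
1/(-524793 + h(-715)) = 1/(-524793 + (-715)²) = 1/(-524793 + 511225) = 1/(-13568) = -1/13568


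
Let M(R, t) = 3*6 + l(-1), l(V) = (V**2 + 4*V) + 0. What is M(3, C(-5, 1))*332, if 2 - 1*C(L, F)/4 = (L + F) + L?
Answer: 4980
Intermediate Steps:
l(V) = V**2 + 4*V
C(L, F) = 8 - 8*L - 4*F (C(L, F) = 8 - 4*((L + F) + L) = 8 - 4*((F + L) + L) = 8 - 4*(F + 2*L) = 8 + (-8*L - 4*F) = 8 - 8*L - 4*F)
M(R, t) = 15 (M(R, t) = 3*6 - (4 - 1) = 18 - 1*3 = 18 - 3 = 15)
M(3, C(-5, 1))*332 = 15*332 = 4980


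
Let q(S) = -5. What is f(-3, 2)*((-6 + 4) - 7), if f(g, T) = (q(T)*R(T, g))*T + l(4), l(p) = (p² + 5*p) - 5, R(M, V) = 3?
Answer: -9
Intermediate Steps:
l(p) = -5 + p² + 5*p
f(g, T) = 31 - 15*T (f(g, T) = (-5*3)*T + (-5 + 4² + 5*4) = -15*T + (-5 + 16 + 20) = -15*T + 31 = 31 - 15*T)
f(-3, 2)*((-6 + 4) - 7) = (31 - 15*2)*((-6 + 4) - 7) = (31 - 30)*(-2 - 7) = 1*(-9) = -9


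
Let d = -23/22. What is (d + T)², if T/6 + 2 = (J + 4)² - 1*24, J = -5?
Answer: 11042329/484 ≈ 22815.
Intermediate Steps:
d = -23/22 (d = -23*1/22 = -23/22 ≈ -1.0455)
T = -150 (T = -12 + 6*((-5 + 4)² - 1*24) = -12 + 6*((-1)² - 24) = -12 + 6*(1 - 24) = -12 + 6*(-23) = -12 - 138 = -150)
(d + T)² = (-23/22 - 150)² = (-3323/22)² = 11042329/484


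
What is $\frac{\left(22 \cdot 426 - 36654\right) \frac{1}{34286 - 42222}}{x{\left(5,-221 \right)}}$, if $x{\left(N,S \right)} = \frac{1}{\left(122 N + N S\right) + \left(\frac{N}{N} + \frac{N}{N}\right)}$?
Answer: $- \frac{6725013}{3968} \approx -1694.8$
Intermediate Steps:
$x{\left(N,S \right)} = \frac{1}{2 + 122 N + N S}$ ($x{\left(N,S \right)} = \frac{1}{\left(122 N + N S\right) + \left(1 + 1\right)} = \frac{1}{\left(122 N + N S\right) + 2} = \frac{1}{2 + 122 N + N S}$)
$\frac{\left(22 \cdot 426 - 36654\right) \frac{1}{34286 - 42222}}{x{\left(5,-221 \right)}} = \frac{\left(22 \cdot 426 - 36654\right) \frac{1}{34286 - 42222}}{\frac{1}{2 + 122 \cdot 5 + 5 \left(-221\right)}} = \frac{\left(9372 - 36654\right) \frac{1}{-7936}}{\frac{1}{2 + 610 - 1105}} = \frac{\left(-27282\right) \left(- \frac{1}{7936}\right)}{\frac{1}{-493}} = \frac{13641}{3968 \left(- \frac{1}{493}\right)} = \frac{13641}{3968} \left(-493\right) = - \frac{6725013}{3968}$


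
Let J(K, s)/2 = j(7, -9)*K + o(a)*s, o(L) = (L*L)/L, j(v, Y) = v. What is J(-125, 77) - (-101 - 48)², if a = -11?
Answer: -25645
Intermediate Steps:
o(L) = L (o(L) = L²/L = L)
J(K, s) = -22*s + 14*K (J(K, s) = 2*(7*K - 11*s) = 2*(-11*s + 7*K) = -22*s + 14*K)
J(-125, 77) - (-101 - 48)² = (-22*77 + 14*(-125)) - (-101 - 48)² = (-1694 - 1750) - 1*(-149)² = -3444 - 1*22201 = -3444 - 22201 = -25645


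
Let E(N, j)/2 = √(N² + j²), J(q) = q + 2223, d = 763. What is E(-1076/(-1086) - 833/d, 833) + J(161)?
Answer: 2384 + 2*√2430763263979066/59187 ≈ 4050.0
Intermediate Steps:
J(q) = 2223 + q
E(N, j) = 2*√(N² + j²)
E(-1076/(-1086) - 833/d, 833) + J(161) = 2*√((-1076/(-1086) - 833/763)² + 833²) + (2223 + 161) = 2*√((-1076*(-1/1086) - 833*1/763)² + 693889) + 2384 = 2*√((538/543 - 119/109)² + 693889) + 2384 = 2*√((-5975/59187)² + 693889) + 2384 = 2*√(35700625/3503100969 + 693889) + 2384 = 2*√(2430763263979066/3503100969) + 2384 = 2*(√2430763263979066/59187) + 2384 = 2*√2430763263979066/59187 + 2384 = 2384 + 2*√2430763263979066/59187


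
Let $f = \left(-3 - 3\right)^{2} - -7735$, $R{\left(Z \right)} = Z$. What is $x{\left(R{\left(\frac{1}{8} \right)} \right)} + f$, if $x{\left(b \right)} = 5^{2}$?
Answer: $7796$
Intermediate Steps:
$x{\left(b \right)} = 25$
$f = 7771$ ($f = \left(-6\right)^{2} + 7735 = 36 + 7735 = 7771$)
$x{\left(R{\left(\frac{1}{8} \right)} \right)} + f = 25 + 7771 = 7796$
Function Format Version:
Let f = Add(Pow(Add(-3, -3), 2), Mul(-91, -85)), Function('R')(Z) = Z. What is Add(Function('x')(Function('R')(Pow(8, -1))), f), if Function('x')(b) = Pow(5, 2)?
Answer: 7796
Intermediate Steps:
Function('x')(b) = 25
f = 7771 (f = Add(Pow(-6, 2), 7735) = Add(36, 7735) = 7771)
Add(Function('x')(Function('R')(Pow(8, -1))), f) = Add(25, 7771) = 7796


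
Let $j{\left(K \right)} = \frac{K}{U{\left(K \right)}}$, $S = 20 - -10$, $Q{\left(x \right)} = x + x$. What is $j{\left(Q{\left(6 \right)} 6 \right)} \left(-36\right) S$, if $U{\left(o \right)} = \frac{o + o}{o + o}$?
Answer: $-77760$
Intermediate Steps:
$Q{\left(x \right)} = 2 x$
$S = 30$ ($S = 20 + 10 = 30$)
$U{\left(o \right)} = 1$ ($U{\left(o \right)} = \frac{2 o}{2 o} = 2 o \frac{1}{2 o} = 1$)
$j{\left(K \right)} = K$ ($j{\left(K \right)} = \frac{K}{1} = K 1 = K$)
$j{\left(Q{\left(6 \right)} 6 \right)} \left(-36\right) S = 2 \cdot 6 \cdot 6 \left(-36\right) 30 = 12 \cdot 6 \left(-36\right) 30 = 72 \left(-36\right) 30 = \left(-2592\right) 30 = -77760$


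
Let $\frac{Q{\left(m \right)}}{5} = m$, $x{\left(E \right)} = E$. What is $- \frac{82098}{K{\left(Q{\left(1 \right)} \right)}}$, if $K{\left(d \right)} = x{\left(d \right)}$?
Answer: $- \frac{82098}{5} \approx -16420.0$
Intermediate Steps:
$Q{\left(m \right)} = 5 m$
$K{\left(d \right)} = d$
$- \frac{82098}{K{\left(Q{\left(1 \right)} \right)}} = - \frac{82098}{5 \cdot 1} = - \frac{82098}{5}$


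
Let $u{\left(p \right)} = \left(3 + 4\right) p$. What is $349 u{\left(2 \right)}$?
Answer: $4886$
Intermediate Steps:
$u{\left(p \right)} = 7 p$
$349 u{\left(2 \right)} = 349 \cdot 7 \cdot 2 = 349 \cdot 14 = 4886$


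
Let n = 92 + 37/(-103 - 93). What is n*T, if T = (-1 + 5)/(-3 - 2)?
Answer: -3599/49 ≈ -73.449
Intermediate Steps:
n = 17995/196 (n = 92 + 37/(-196) = 92 - 1/196*37 = 92 - 37/196 = 17995/196 ≈ 91.811)
T = -4/5 (T = 4/(-5) = 4*(-1/5) = -4/5 ≈ -0.80000)
n*T = (17995/196)*(-4/5) = -3599/49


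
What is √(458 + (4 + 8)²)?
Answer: √602 ≈ 24.536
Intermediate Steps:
√(458 + (4 + 8)²) = √(458 + 12²) = √(458 + 144) = √602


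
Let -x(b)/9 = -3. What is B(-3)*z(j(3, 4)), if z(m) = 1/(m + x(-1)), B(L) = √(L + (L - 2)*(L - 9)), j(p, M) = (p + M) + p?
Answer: √57/37 ≈ 0.20405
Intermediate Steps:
j(p, M) = M + 2*p (j(p, M) = (M + p) + p = M + 2*p)
x(b) = 27 (x(b) = -9*(-3) = 27)
B(L) = √(L + (-9 + L)*(-2 + L)) (B(L) = √(L + (-2 + L)*(-9 + L)) = √(L + (-9 + L)*(-2 + L)))
z(m) = 1/(27 + m) (z(m) = 1/(m + 27) = 1/(27 + m))
B(-3)*z(j(3, 4)) = √(18 + (-3)² - 10*(-3))/(27 + (4 + 2*3)) = √(18 + 9 + 30)/(27 + (4 + 6)) = √57/(27 + 10) = √57/37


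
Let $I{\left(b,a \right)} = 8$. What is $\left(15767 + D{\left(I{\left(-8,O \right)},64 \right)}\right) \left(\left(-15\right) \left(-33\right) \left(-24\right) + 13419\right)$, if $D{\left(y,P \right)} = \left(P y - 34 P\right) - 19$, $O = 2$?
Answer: $21675276$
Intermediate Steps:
$D{\left(y,P \right)} = -19 - 34 P + P y$ ($D{\left(y,P \right)} = \left(- 34 P + P y\right) - 19 = -19 - 34 P + P y$)
$\left(15767 + D{\left(I{\left(-8,O \right)},64 \right)}\right) \left(\left(-15\right) \left(-33\right) \left(-24\right) + 13419\right) = \left(15767 - 1683\right) \left(\left(-15\right) \left(-33\right) \left(-24\right) + 13419\right) = \left(15767 - 1683\right) \left(495 \left(-24\right) + 13419\right) = \left(15767 - 1683\right) \left(-11880 + 13419\right) = 14084 \cdot 1539 = 21675276$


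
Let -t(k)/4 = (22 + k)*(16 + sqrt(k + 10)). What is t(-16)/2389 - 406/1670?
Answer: -805607/1994815 - 24*I*sqrt(6)/2389 ≈ -0.40385 - 0.024608*I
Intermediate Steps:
t(k) = -4*(16 + sqrt(10 + k))*(22 + k) (t(k) = -4*(22 + k)*(16 + sqrt(k + 10)) = -4*(22 + k)*(16 + sqrt(10 + k)) = -4*(16 + sqrt(10 + k))*(22 + k))
t(-16)/2389 - 406/1670 = (-1408 - 88*sqrt(10 - 16) - 64*(-16) - 4*(-16)*sqrt(10 - 16))/2389 - 406/1670 = (-1408 - 88*I*sqrt(6) + 1024 - 4*(-16)*sqrt(-6))*(1/2389) - 406*1/1670 = (-1408 - 88*I*sqrt(6) + 1024 - 4*(-16)*I*sqrt(6))*(1/2389) - 203/835 = (-1408 - 88*I*sqrt(6) + 1024 + 64*I*sqrt(6))*(1/2389) - 203/835 = (-384 - 24*I*sqrt(6))*(1/2389) - 203/835 = (-384/2389 - 24*I*sqrt(6)/2389) - 203/835 = -805607/1994815 - 24*I*sqrt(6)/2389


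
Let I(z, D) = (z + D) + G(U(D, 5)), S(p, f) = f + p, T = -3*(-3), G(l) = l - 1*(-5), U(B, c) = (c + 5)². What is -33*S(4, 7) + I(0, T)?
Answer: -249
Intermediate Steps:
U(B, c) = (5 + c)²
G(l) = 5 + l (G(l) = l + 5 = 5 + l)
T = 9
I(z, D) = 105 + D + z (I(z, D) = (z + D) + (5 + (5 + 5)²) = (D + z) + (5 + 10²) = (D + z) + (5 + 100) = (D + z) + 105 = 105 + D + z)
-33*S(4, 7) + I(0, T) = -33*(7 + 4) + (105 + 9 + 0) = -33*11 + 114 = -363 + 114 = -249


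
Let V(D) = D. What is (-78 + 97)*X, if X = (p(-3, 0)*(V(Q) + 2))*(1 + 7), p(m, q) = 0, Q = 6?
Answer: 0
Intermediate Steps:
X = 0 (X = (0*(6 + 2))*(1 + 7) = (0*8)*8 = 0*8 = 0)
(-78 + 97)*X = (-78 + 97)*0 = 19*0 = 0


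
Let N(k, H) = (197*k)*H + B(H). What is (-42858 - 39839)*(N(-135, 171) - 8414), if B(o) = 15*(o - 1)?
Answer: 376569803473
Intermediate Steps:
B(o) = -15 + 15*o (B(o) = 15*(-1 + o) = -15 + 15*o)
N(k, H) = -15 + 15*H + 197*H*k (N(k, H) = (197*k)*H + (-15 + 15*H) = 197*H*k + (-15 + 15*H) = -15 + 15*H + 197*H*k)
(-42858 - 39839)*(N(-135, 171) - 8414) = (-42858 - 39839)*((-15 + 15*171 + 197*171*(-135)) - 8414) = -82697*((-15 + 2565 - 4547745) - 8414) = -82697*(-4545195 - 8414) = -82697*(-4553609) = 376569803473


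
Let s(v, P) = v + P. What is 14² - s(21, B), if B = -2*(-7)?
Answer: 161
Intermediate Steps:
B = 14
s(v, P) = P + v
14² - s(21, B) = 14² - (14 + 21) = 196 - 1*35 = 196 - 35 = 161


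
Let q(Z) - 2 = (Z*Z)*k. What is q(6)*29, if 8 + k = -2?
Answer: -10382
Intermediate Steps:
k = -10 (k = -8 - 2 = -10)
q(Z) = 2 - 10*Z² (q(Z) = 2 + (Z*Z)*(-10) = 2 + Z²*(-10) = 2 - 10*Z²)
q(6)*29 = (2 - 10*6²)*29 = (2 - 10*36)*29 = (2 - 360)*29 = -358*29 = -10382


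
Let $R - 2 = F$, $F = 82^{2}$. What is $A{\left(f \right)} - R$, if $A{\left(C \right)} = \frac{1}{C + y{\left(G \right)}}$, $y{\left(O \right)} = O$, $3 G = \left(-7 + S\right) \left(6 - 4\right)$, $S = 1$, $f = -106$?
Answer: $- \frac{739861}{110} \approx -6726.0$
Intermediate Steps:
$F = 6724$
$G = -4$ ($G = \frac{\left(-7 + 1\right) \left(6 - 4\right)}{3} = \frac{\left(-6\right) 2}{3} = \frac{1}{3} \left(-12\right) = -4$)
$R = 6726$ ($R = 2 + 6724 = 6726$)
$A{\left(C \right)} = \frac{1}{-4 + C}$ ($A{\left(C \right)} = \frac{1}{C - 4} = \frac{1}{-4 + C}$)
$A{\left(f \right)} - R = \frac{1}{-4 - 106} - 6726 = \frac{1}{-110} - 6726 = - \frac{1}{110} - 6726 = - \frac{739861}{110}$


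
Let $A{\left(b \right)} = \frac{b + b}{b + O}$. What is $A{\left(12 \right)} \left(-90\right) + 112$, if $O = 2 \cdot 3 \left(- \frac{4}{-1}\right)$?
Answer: $52$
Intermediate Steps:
$O = 24$ ($O = 6 \left(\left(-4\right) \left(-1\right)\right) = 6 \cdot 4 = 24$)
$A{\left(b \right)} = \frac{2 b}{24 + b}$ ($A{\left(b \right)} = \frac{b + b}{b + 24} = \frac{2 b}{24 + b}$)
$A{\left(12 \right)} \left(-90\right) + 112 = 2 \cdot 12 \frac{1}{24 + 12} \left(-90\right) + 112 = 2 \cdot 12 \cdot \frac{1}{36} \left(-90\right) + 112 = \frac{2}{3} \left(-90\right) + 112 = -60 + 112 = 52$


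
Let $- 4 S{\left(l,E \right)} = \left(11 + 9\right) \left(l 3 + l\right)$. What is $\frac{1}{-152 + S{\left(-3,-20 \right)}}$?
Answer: $- \frac{1}{92} \approx -0.01087$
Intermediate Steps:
$S{\left(l,E \right)} = - 20 l$ ($S{\left(l,E \right)} = - \frac{\left(11 + 9\right) \left(l 3 + l\right)}{4} = - \frac{20 \left(3 l + l\right)}{4} = - \frac{20 \cdot 4 l}{4} = - \frac{80 l}{4} = - 20 l$)
$\frac{1}{-152 + S{\left(-3,-20 \right)}} = \frac{1}{-152 - -60} = \frac{1}{-152 + 60} = \frac{1}{-92} = - \frac{1}{92}$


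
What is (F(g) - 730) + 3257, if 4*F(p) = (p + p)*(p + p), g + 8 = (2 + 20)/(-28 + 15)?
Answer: 442939/169 ≈ 2620.9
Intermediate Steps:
g = -126/13 (g = -8 + (2 + 20)/(-28 + 15) = -8 + 22/(-13) = -8 + 22*(-1/13) = -8 - 22/13 = -126/13 ≈ -9.6923)
F(p) = p**2 (F(p) = ((p + p)*(p + p))/4 = ((2*p)*(2*p))/4 = (4*p**2)/4 = p**2)
(F(g) - 730) + 3257 = ((-126/13)**2 - 730) + 3257 = (15876/169 - 730) + 3257 = -107494/169 + 3257 = 442939/169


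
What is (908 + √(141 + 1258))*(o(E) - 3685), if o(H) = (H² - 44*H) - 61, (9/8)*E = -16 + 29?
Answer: -303084952/81 - 333794*√1399/81 ≈ -3.8959e+6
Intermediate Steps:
E = 104/9 (E = 8*(-16 + 29)/9 = (8/9)*13 = 104/9 ≈ 11.556)
o(H) = -61 + H² - 44*H
(908 + √(141 + 1258))*(o(E) - 3685) = (908 + √(141 + 1258))*((-61 + (104/9)² - 44*104/9) - 3685) = (908 + √1399)*((-61 + 10816/81 - 4576/9) - 3685) = (908 + √1399)*(-35309/81 - 3685) = (908 + √1399)*(-333794/81) = -303084952/81 - 333794*√1399/81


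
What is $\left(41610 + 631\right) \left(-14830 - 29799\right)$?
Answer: $-1885173589$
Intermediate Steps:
$\left(41610 + 631\right) \left(-14830 - 29799\right) = 42241 \left(-14830 - 29799\right) = 42241 \left(-44629\right) = -1885173589$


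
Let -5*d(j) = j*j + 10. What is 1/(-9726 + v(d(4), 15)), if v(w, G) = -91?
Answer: -1/9817 ≈ -0.00010186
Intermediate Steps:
d(j) = -2 - j²/5 (d(j) = -(j*j + 10)/5 = -(j² + 10)/5 = -(10 + j²)/5 = -2 - j²/5)
1/(-9726 + v(d(4), 15)) = 1/(-9726 - 91) = 1/(-9817) = -1/9817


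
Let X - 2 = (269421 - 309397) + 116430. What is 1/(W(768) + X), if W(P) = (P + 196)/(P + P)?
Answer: 384/29359345 ≈ 1.3079e-5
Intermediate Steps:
W(P) = (196 + P)/(2*P) (W(P) = (196 + P)/((2*P)) = (196 + P)*(1/(2*P)) = (196 + P)/(2*P))
X = 76456 (X = 2 + ((269421 - 309397) + 116430) = 2 + (-39976 + 116430) = 2 + 76454 = 76456)
1/(W(768) + X) = 1/((½)*(196 + 768)/768 + 76456) = 1/((½)*(1/768)*964 + 76456) = 1/(241/384 + 76456) = 1/(29359345/384) = 384/29359345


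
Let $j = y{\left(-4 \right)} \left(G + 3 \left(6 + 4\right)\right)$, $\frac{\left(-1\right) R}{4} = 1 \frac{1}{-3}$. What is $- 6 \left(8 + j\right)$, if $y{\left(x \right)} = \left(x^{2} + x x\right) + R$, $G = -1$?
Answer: $-5848$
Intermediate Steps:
$R = \frac{4}{3}$ ($R = - 4 \cdot 1 \frac{1}{-3} = - 4 \cdot 1 \left(- \frac{1}{3}\right) = \left(-4\right) \left(- \frac{1}{3}\right) = \frac{4}{3} \approx 1.3333$)
$y{\left(x \right)} = \frac{4}{3} + 2 x^{2}$ ($y{\left(x \right)} = \left(x^{2} + x x\right) + \frac{4}{3} = \left(x^{2} + x^{2}\right) + \frac{4}{3} = 2 x^{2} + \frac{4}{3} = \frac{4}{3} + 2 x^{2}$)
$j = \frac{2900}{3}$ ($j = \left(\frac{4}{3} + 2 \left(-4\right)^{2}\right) \left(-1 + 3 \left(6 + 4\right)\right) = \left(\frac{4}{3} + 2 \cdot 16\right) \left(-1 + 3 \cdot 10\right) = \left(\frac{4}{3} + 32\right) \left(-1 + 30\right) = \frac{100}{3} \cdot 29 = \frac{2900}{3} \approx 966.67$)
$- 6 \left(8 + j\right) = - 6 \left(8 + \frac{2900}{3}\right) = \left(-6\right) \frac{2924}{3} = -5848$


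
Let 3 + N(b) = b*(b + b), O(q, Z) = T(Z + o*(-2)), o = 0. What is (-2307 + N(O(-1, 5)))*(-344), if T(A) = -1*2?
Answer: 791888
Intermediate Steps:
T(A) = -2
O(q, Z) = -2
N(b) = -3 + 2*b² (N(b) = -3 + b*(b + b) = -3 + b*(2*b) = -3 + 2*b²)
(-2307 + N(O(-1, 5)))*(-344) = (-2307 + (-3 + 2*(-2)²))*(-344) = (-2307 + (-3 + 2*4))*(-344) = (-2307 + (-3 + 8))*(-344) = (-2307 + 5)*(-344) = -2302*(-344) = 791888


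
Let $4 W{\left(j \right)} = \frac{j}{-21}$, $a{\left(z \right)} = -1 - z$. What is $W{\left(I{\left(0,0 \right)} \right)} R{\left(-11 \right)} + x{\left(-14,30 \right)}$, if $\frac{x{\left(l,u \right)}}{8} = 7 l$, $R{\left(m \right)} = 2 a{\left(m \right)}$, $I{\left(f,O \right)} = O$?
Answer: $-784$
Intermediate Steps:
$W{\left(j \right)} = - \frac{j}{84}$ ($W{\left(j \right)} = \frac{j \frac{1}{-21}}{4} = \frac{j \left(- \frac{1}{21}\right)}{4} = \frac{\left(- \frac{1}{21}\right) j}{4} = - \frac{j}{84}$)
$R{\left(m \right)} = -2 - 2 m$ ($R{\left(m \right)} = 2 \left(-1 - m\right) = -2 - 2 m$)
$x{\left(l,u \right)} = 56 l$ ($x{\left(l,u \right)} = 8 \cdot 7 l = 56 l$)
$W{\left(I{\left(0,0 \right)} \right)} R{\left(-11 \right)} + x{\left(-14,30 \right)} = \left(- \frac{1}{84}\right) 0 \left(-2 - -22\right) + 56 \left(-14\right) = 0 \left(-2 + 22\right) - 784 = 0 \cdot 20 - 784 = 0 - 784 = -784$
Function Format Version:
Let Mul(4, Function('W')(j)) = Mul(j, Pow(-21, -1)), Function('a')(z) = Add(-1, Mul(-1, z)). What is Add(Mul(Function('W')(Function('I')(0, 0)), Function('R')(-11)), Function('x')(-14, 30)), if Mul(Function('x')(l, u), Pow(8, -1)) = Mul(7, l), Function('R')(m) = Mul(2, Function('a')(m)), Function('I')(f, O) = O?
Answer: -784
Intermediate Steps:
Function('W')(j) = Mul(Rational(-1, 84), j) (Function('W')(j) = Mul(Rational(1, 4), Mul(j, Pow(-21, -1))) = Mul(Rational(1, 4), Mul(j, Rational(-1, 21))) = Mul(Rational(1, 4), Mul(Rational(-1, 21), j)) = Mul(Rational(-1, 84), j))
Function('R')(m) = Add(-2, Mul(-2, m)) (Function('R')(m) = Mul(2, Add(-1, Mul(-1, m))) = Add(-2, Mul(-2, m)))
Function('x')(l, u) = Mul(56, l) (Function('x')(l, u) = Mul(8, Mul(7, l)) = Mul(56, l))
Add(Mul(Function('W')(Function('I')(0, 0)), Function('R')(-11)), Function('x')(-14, 30)) = Add(Mul(Mul(Rational(-1, 84), 0), Add(-2, Mul(-2, -11))), Mul(56, -14)) = Add(Mul(0, Add(-2, 22)), -784) = Add(Mul(0, 20), -784) = Add(0, -784) = -784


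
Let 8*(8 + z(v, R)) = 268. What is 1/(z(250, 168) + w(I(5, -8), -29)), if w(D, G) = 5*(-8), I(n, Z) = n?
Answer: -2/29 ≈ -0.068966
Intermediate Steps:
z(v, R) = 51/2 (z(v, R) = -8 + (⅛)*268 = -8 + 67/2 = 51/2)
w(D, G) = -40
1/(z(250, 168) + w(I(5, -8), -29)) = 1/(51/2 - 40) = 1/(-29/2) = -2/29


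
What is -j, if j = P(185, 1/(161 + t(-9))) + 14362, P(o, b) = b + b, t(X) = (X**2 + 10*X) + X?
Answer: -2053768/143 ≈ -14362.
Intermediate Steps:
t(X) = X**2 + 11*X
P(o, b) = 2*b
j = 2053768/143 (j = 2/(161 - 9*(11 - 9)) + 14362 = 2/(161 - 9*2) + 14362 = 2/(161 - 18) + 14362 = 2/143 + 14362 = 2053768/143 ≈ 14362.)
-j = -1*2053768/143 = -2053768/143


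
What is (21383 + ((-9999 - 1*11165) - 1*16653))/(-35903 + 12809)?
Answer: 913/1283 ≈ 0.71161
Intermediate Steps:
(21383 + ((-9999 - 1*11165) - 1*16653))/(-35903 + 12809) = (21383 + ((-9999 - 11165) - 16653))/(-23094) = (21383 + (-21164 - 16653))*(-1/23094) = (21383 - 37817)*(-1/23094) = -16434*(-1/23094) = 913/1283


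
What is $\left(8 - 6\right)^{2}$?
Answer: $4$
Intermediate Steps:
$\left(8 - 6\right)^{2} = 2^{2} = 4$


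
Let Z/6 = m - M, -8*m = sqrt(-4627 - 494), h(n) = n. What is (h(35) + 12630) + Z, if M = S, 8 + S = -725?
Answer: 17063 - 9*I*sqrt(569)/4 ≈ 17063.0 - 53.671*I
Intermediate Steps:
m = -3*I*sqrt(569)/8 (m = -sqrt(-4627 - 494)/8 = -3*I*sqrt(569)/8 ≈ -8.9451*I)
S = -733 (S = -8 - 725 = -733)
M = -733
Z = 4398 - 9*I*sqrt(569)/4 (Z = 6*(-3*I*sqrt(569)/8 - 1*(-733)) = 6*(-3*I*sqrt(569)/8 + 733) = 6*(733 - 3*I*sqrt(569)/8) = 4398 - 9*I*sqrt(569)/4 ≈ 4398.0 - 53.671*I)
(h(35) + 12630) + Z = (35 + 12630) + (4398 - 9*I*sqrt(569)/4) = 12665 + (4398 - 9*I*sqrt(569)/4) = 17063 - 9*I*sqrt(569)/4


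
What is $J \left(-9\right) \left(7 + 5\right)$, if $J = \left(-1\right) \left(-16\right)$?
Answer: $-1728$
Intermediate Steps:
$J = 16$
$J \left(-9\right) \left(7 + 5\right) = 16 \left(-9\right) \left(7 + 5\right) = \left(-144\right) 12 = -1728$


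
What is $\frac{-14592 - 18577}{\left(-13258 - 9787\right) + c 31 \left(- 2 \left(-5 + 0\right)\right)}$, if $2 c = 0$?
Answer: $\frac{33169}{23045} \approx 1.4393$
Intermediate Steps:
$c = 0$ ($c = \frac{1}{2} \cdot 0 = 0$)
$\frac{-14592 - 18577}{\left(-13258 - 9787\right) + c 31 \left(- 2 \left(-5 + 0\right)\right)} = \frac{-14592 - 18577}{\left(-13258 - 9787\right) + 0 \cdot 31 \left(- 2 \left(-5 + 0\right)\right)} = - \frac{33169}{\left(-13258 - 9787\right) + 0 \left(\left(-2\right) \left(-5\right)\right)} = - \frac{33169}{-23045 + 0 \cdot 10} = - \frac{33169}{-23045 + 0} = - \frac{33169}{-23045} = \left(-33169\right) \left(- \frac{1}{23045}\right) = \frac{33169}{23045}$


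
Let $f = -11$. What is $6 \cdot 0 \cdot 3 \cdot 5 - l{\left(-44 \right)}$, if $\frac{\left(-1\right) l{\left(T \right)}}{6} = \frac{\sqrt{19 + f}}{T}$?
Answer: $- \frac{3 \sqrt{2}}{11} \approx -0.38569$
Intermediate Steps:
$l{\left(T \right)} = - \frac{12 \sqrt{2}}{T}$ ($l{\left(T \right)} = - 6 \frac{\sqrt{19 - 11}}{T} = - 6 \frac{\sqrt{8}}{T} = - 6 \frac{2 \sqrt{2}}{T} = - \frac{12 \sqrt{2}}{T}$)
$6 \cdot 0 \cdot 3 \cdot 5 - l{\left(-44 \right)} = 6 \cdot 0 \cdot 3 \cdot 5 - - \frac{12 \sqrt{2}}{-44} = 6 \cdot 0 \cdot 5 - \left(-12\right) \sqrt{2} \left(- \frac{1}{44}\right) = 0 \cdot 5 - \frac{3 \sqrt{2}}{11} = 0 - \frac{3 \sqrt{2}}{11} = - \frac{3 \sqrt{2}}{11}$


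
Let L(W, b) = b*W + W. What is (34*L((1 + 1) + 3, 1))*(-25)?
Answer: -8500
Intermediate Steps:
L(W, b) = W + W*b (L(W, b) = W*b + W = W + W*b)
(34*L((1 + 1) + 3, 1))*(-25) = (34*(((1 + 1) + 3)*(1 + 1)))*(-25) = (34*((2 + 3)*2))*(-25) = (34*(5*2))*(-25) = (34*10)*(-25) = 340*(-25) = -8500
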